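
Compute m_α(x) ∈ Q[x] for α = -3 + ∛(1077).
m_α(x) = x^3 + 9x^2 + 27x - 1050

Set β = α + 3 = ∛(1077), so β^3 = 1077. Then (α + 3)^3 - 1077 = 0, i.e. α is a root of g(x) = (x + 3)^3 - 1077 = x^3 + 9x^2 + 27x - 1050. Since g(x) = h(x + 3) where h(x) = x^3 - 1077, and h is irreducible over Q (because 1077 is not a perfect cube, so h has no rational root, and a monic cubic with no rational root is irreducible), g is also irreducible (irreducibility is preserved under the substitution x → x + 3). Hence m_α(x) = x^3 + 9x^2 + 27x - 1050.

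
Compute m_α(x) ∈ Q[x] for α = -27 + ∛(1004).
m_α(x) = x^3 + 81x^2 + 2187x + 18679

Set β = α + 27 = ∛(1004), so β^3 = 1004. Then (α + 27)^3 - 1004 = 0, i.e. α is a root of g(x) = (x + 27)^3 - 1004 = x^3 + 81x^2 + 2187x + 18679. Since g(x) = h(x + 27) where h(x) = x^3 - 1004, and h is irreducible over Q (because 1004 is not a perfect cube, so h has no rational root, and a monic cubic with no rational root is irreducible), g is also irreducible (irreducibility is preserved under the substitution x → x + 27). Hence m_α(x) = x^3 + 81x^2 + 2187x + 18679.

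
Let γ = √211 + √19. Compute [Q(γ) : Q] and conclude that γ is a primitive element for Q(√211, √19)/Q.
[Q(γ) : Q] = 4 (equivalently, Q(γ) = Q(√211, √19))

Obviously Q(γ) ⊆ Q(√211, √19), and [Q(√211, √19):Q] = 4 (since 211, 19 are distinct squarefree integers > 1 with 4009 not a perfect square). To show equality we compute the minimal polynomial of γ. From γ = √211 + √19: γ^2 = 211 + 2√(4009) + 19 = 230 + 2√(4009), so γ^2 - 230 = 2√(4009); squaring, (γ^2 - 230)^2 = 4·4009, i.e. γ^4 - 460γ^2 + 52900 - 16036 = 0, i.e. γ^4 - 460γ^2 + 36864 = 0. So γ is a root of x^4 - 460x^2 + 36864. This polynomial is irreducible over Q: it has no rational root (each ±√211 ± √19 is irrational), and any factorization into two quadratics over Q would force √(4009) ∈ Q (pairing opposite roots) or √211, √19 ∈ Q (other pairings), all impossible. Hence [Q(γ):Q] = 4 = [Q(√211, √19):Q], so Q(γ) = Q(√211, √19).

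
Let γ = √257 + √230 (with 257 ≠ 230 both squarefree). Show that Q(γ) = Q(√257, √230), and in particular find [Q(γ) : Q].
[Q(γ) : Q] = 4 (equivalently, Q(γ) = Q(√257, √230))

Obviously Q(γ) ⊆ Q(√257, √230), and [Q(√257, √230):Q] = 4 (since 257, 230 are distinct squarefree integers > 1 with 59110 not a perfect square). To show equality we compute the minimal polynomial of γ. From γ = √257 + √230: γ^2 = 257 + 2√(59110) + 230 = 487 + 2√(59110), so γ^2 - 487 = 2√(59110); squaring, (γ^2 - 487)^2 = 4·59110, i.e. γ^4 - 974γ^2 + 237169 - 236440 = 0, i.e. γ^4 - 974γ^2 + 729 = 0. So γ is a root of x^4 - 974x^2 + 729. This polynomial is irreducible over Q: it has no rational root (each ±√257 ± √230 is irrational), and any factorization into two quadratics over Q would force √(59110) ∈ Q (pairing opposite roots) or √257, √230 ∈ Q (other pairings), all impossible. Hence [Q(γ):Q] = 4 = [Q(√257, √230):Q], so Q(γ) = Q(√257, √230).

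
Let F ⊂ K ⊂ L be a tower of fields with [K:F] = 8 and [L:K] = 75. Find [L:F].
[L:F] = 600

The tower law says that for any tower of field extensions F ⊂ K ⊂ L with finite degrees, [L:F] = [L:K] · [K:F]. Here this gives [L:F] = 75 · 8 = 600.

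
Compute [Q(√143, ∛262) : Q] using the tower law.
[Q(√143, ∛262) : Q] = 6

Let L = Q(√143, ∛262). Since Q(√143) ⊂ L and [Q(√143):Q] = 2, the tower law gives 2 | [L:Q]. Likewise Q(∛262) ⊂ L with [Q(∛262):Q] = 3 (because 262 is not a perfect cube), so 3 | [L:Q]. As gcd(2,3) = 1, [L:Q] is divisible by 6. Conversely L is generated over Q by √143 and ∛262, so [L:Q] ≤ 2·3 = 6. Therefore [Q(√143, ∛262) : Q] = 6.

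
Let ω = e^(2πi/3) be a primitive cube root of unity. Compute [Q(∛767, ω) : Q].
[Q(∛767, ω) : Q] = 6

[Q(∛767):Q] = 3 (min poly x^3 - 767, irreducible since 767 is not a perfect cube). [Q(ω):Q] = 2 (min poly x^2 + x + 1). Since Q(∛767) ⊂ R and ω ∉ R, we have ω ∉ Q(∛767), so x^2 + x + 1 remains irreducible over Q(∛767) and [Q(∛767, ω) : Q(∛767)] = 2. By the tower law, [Q(∛767, ω) : Q] = 3 · 2 = 6. (In fact Q(∛767, ω) is the splitting field of x^3 - 767 over Q.)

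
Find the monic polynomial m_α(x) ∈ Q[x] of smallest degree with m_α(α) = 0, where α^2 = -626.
m_α(x) = x^2 + 626

α satisfies α^2 + 626 = 0, so x^2 + 626 annihilates α. Since d = -626 is squarefree and ≠ 1, it is not a perfect square in Q, so x^2 + 626 has no rational root and is therefore irreducible over Q (a degree-2 polynomial over a field is irreducible iff it has no root). Hence m_α(x) = x^2 + 626.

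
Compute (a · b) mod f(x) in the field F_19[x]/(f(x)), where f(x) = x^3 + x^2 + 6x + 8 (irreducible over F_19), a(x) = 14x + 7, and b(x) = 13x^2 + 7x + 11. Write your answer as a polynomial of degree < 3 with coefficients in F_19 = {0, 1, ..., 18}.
a · b ≡ 7x^2 + 4x + 8 (mod f(x))

Multiply in F_19[x]: a(x)·b(x) = (14x + 7)·(13x^2 + 7x + 11) = 11x^3 + 18x^2 + 13x + 1. This has degree ≥ 3, so divide by f(x) over F_19: 11x^3 + 18x^2 + 13x + 1 = (11)·(x^3 + x^2 + 6x + 8) + (7x^2 + 4x + 8). Hence a·b ≡ 7x^2 + 4x + 8 (mod f). (F_19[x]/(f) is a field with 19^3 = 6859 elements since f is irreducible of degree 3.)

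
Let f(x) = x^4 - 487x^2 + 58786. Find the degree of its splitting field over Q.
[K : Q] = 4

Solving the quadratic in x^2: x^2 = (487 ± √(487^2 - 4·58786))/2 = (487 ± √2025)/2 = (487 ± 45)/2, giving x^2 = 266 or x^2 = 221. So f(x) = (x^2 - 266)(x^2 - 221) and the roots of f are ±√266, ±√221. Hence the splitting field is K = Q(√266, √221). Since 266 and 221 are distinct squarefree integers > 1, their product 58786 is not a perfect square, so √221 ∉ Q(√266). By the tower law [K:Q] = [Q(√266,√221):Q(√266)] · [Q(√266):Q] = 2 · 2 = 4.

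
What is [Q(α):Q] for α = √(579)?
[Q(α):Q] = 2

[Q(α):Q] equals the degree of the minimal polynomial of α. Here α^2 = 579 and x^2 - 579 is irreducible (d = 579 is squarefree, ≠ 1, hence not a square), so deg(m_α) = 2. Thus [Q(α):Q] = 2.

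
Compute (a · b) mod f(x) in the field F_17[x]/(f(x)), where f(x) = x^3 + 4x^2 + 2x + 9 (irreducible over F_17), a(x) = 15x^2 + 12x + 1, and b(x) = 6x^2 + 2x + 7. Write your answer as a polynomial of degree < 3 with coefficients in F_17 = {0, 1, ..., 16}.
a · b ≡ x^2 + 13x (mod f(x))

Multiply in F_17[x]: a(x)·b(x) = (15x^2 + 12x + 1)·(6x^2 + 2x + 7) = 5x^4 + 16x^2 + x + 7. This has degree ≥ 3, so divide by f(x) over F_17: 5x^4 + 16x^2 + x + 7 = (5x + 14)·(x^3 + 4x^2 + 2x + 9) + (x^2 + 13x). Hence a·b ≡ x^2 + 13x (mod f). (F_17[x]/(f) is a field with 17^3 = 4913 elements since f is irreducible of degree 3.)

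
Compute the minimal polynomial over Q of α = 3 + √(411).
m_α(x) = x^2 - 6x - 402

From α - 3 = √(411), squaring gives (α - 3)^2 = 411, i.e. α^2 - 6α + 9 = 411, so α^2 - 6α - 402 = 0. The discriminant of x^2 - 6x - 402 is (-6)^2 - 4·(-402) = 36 + 1608 = 1644, and 4·(411) is not a perfect square in Q since 411 is squarefree and ≠ 1. Hence x^2 - 6x - 402 is irreducible over Q and is the minimal polynomial of α.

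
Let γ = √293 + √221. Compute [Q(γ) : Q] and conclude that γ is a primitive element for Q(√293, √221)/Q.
[Q(γ) : Q] = 4 (equivalently, Q(γ) = Q(√293, √221))

Obviously Q(γ) ⊆ Q(√293, √221), and [Q(√293, √221):Q] = 4 (since 293, 221 are distinct squarefree integers > 1 with 64753 not a perfect square). To show equality we compute the minimal polynomial of γ. From γ = √293 + √221: γ^2 = 293 + 2√(64753) + 221 = 514 + 2√(64753), so γ^2 - 514 = 2√(64753); squaring, (γ^2 - 514)^2 = 4·64753, i.e. γ^4 - 1028γ^2 + 264196 - 259012 = 0, i.e. γ^4 - 1028γ^2 + 5184 = 0. So γ is a root of x^4 - 1028x^2 + 5184. This polynomial is irreducible over Q: it has no rational root (each ±√293 ± √221 is irrational), and any factorization into two quadratics over Q would force √(64753) ∈ Q (pairing opposite roots) or √293, √221 ∈ Q (other pairings), all impossible. Hence [Q(γ):Q] = 4 = [Q(√293, √221):Q], so Q(γ) = Q(√293, √221).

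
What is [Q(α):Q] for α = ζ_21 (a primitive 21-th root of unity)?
[Q(α):Q] = 12

The minimal polynomial of ζ_21 over Q is the 21-th cyclotomic polynomial Φ_21(x), which is irreducible over Q and has degree φ(21) = 12. Hence [Q(α):Q] = φ(21) = 12.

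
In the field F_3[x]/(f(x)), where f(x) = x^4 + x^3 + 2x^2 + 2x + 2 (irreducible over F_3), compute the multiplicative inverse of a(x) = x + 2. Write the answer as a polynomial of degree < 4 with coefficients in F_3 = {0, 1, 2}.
a(x)^(-1) ≡ x^3 + 2x^2 + x (mod f(x))

Since f is irreducible over F_3, F_3[x]/(f) is a field and a(x) ≠ 0 has an inverse. Apply the extended Euclidean algorithm to f(x) and a(x) in F_3[x]: f(x) = (x^3 + 2x^2 + x)·a(x) + (2). The last nonzero remainder is the constant 2 = gcd(f, a) in F_3. Back-substituting through the division chain expresses 2 = s(x)·a(x) + t(x)·f(x) with s(x) ≡ 2x^3 + x^2 + 2x (mod f), so (2x^3 + x^2 + 2x)·a(x) ≡ 2 (mod f). Multiplying by 2^(-1) ≡ 2 in F_3 gives a(x)^(-1) ≡ 2·(2x^3 + x^2 + 2x) ≡ x^3 + 2x^2 + x (mod f). Check: (x + 2)·(x^3 + 2x^2 + x) = x^4 + x^3 + 2x^2 + 2x ≡ 1 (mod x^4 + x^3 + 2x^2 + 2x + 2).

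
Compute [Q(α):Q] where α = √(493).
[Q(α):Q] = 2

[Q(α):Q] equals the degree of the minimal polynomial of α. Here α^2 = 493 and x^2 - 493 is irreducible (d = 493 is squarefree, ≠ 1, hence not a square), so deg(m_α) = 2. Thus [Q(α):Q] = 2.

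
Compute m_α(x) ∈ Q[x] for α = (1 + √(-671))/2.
m_α(x) = x^2 - x + 168

From 2α - 1 = √(-671), squaring gives (2α - 1)^2 = -671, i.e. 4α^2 - 4α + 1 = -671, so α^2 - α + (1 + 671)/4 = 0. Since -671 ≡ 1 (mod 4), (1 + 671)/4 = 168 ∈ Z. The polynomial x^2 - x + 168 has discriminant 1 - 4·(168) = -671, which is not a perfect square in Q (d = -671 is squarefree and ≠ 1), so x^2 - x + 168 is irreducible over Q. It is the minimal polynomial of α.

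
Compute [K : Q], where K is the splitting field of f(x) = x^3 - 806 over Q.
[K : Q] = 6

The roots of x^3 - 806 are ∛806, ω∛806, ω^2∛806 where ω = e^(2πi/3) is a primitive cube root of unity, so K = Q(∛806, ω). Now [Q(∛806):Q] = 3 (since 806 is not a perfect cube, x^3 - 806 is irreducible) and [Q(ω):Q] = 2. Both 2 and 3 divide [K:Q], and [K:Q] ≤ 3·2 = 6, so [K:Q] = 6. (Equivalently: Q(∛806) ⊂ R but ω ∉ R, so [K : Q(∛806)] = 2.)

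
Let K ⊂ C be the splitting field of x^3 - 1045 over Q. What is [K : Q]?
[K : Q] = 6

The roots of x^3 - 1045 are ∛1045, ω∛1045, ω^2∛1045 where ω = e^(2πi/3) is a primitive cube root of unity, so K = Q(∛1045, ω). Now [Q(∛1045):Q] = 3 (since 1045 is not a perfect cube, x^3 - 1045 is irreducible) and [Q(ω):Q] = 2. Both 2 and 3 divide [K:Q], and [K:Q] ≤ 3·2 = 6, so [K:Q] = 6. (Equivalently: Q(∛1045) ⊂ R but ω ∉ R, so [K : Q(∛1045)] = 2.)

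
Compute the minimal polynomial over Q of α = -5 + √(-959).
m_α(x) = x^2 + 10x + 984

From α + 5 = √(-959), squaring gives (α + 5)^2 = -959, i.e. α^2 + 10α + 25 = -959, so α^2 + 10α + 984 = 0. The discriminant of x^2 + 10x + 984 is (10)^2 - 4·(984) = 100 - 3936 = -3836, and 4·(-959) is not a perfect square in Q since -959 is squarefree and ≠ 1. Hence x^2 + 10x + 984 is irreducible over Q and is the minimal polynomial of α.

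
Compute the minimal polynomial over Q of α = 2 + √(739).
m_α(x) = x^2 - 4x - 735

From α - 2 = √(739), squaring gives (α - 2)^2 = 739, i.e. α^2 - 4α + 4 = 739, so α^2 - 4α - 735 = 0. The discriminant of x^2 - 4x - 735 is (-4)^2 - 4·(-735) = 16 + 2940 = 2956, and 4·(739) is not a perfect square in Q since 739 is squarefree and ≠ 1. Hence x^2 - 4x - 735 is irreducible over Q and is the minimal polynomial of α.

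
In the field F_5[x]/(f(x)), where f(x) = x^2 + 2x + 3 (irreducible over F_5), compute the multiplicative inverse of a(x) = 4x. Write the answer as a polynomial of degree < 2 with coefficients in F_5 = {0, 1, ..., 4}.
a(x)^(-1) ≡ 2x + 4 (mod f(x))

Since f is irreducible over F_5, F_5[x]/(f) is a field and a(x) ≠ 0 has an inverse. Apply the extended Euclidean algorithm to f(x) and a(x) in F_5[x]: f(x) = (4x + 3)·a(x) + (3). The last nonzero remainder is the constant 3 = gcd(f, a) in F_5. Back-substituting through the division chain expresses 3 = s(x)·a(x) + t(x)·f(x) with s(x) ≡ x + 2 (mod f), so (x + 2)·a(x) ≡ 3 (mod f). Multiplying by 3^(-1) ≡ 2 in F_5 gives a(x)^(-1) ≡ 2·(x + 2) ≡ 2x + 4 (mod f). Check: (4x)·(2x + 4) = 3x^2 + x ≡ 1 (mod x^2 + 2x + 3).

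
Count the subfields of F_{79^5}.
F_{79^5} has 2 subfields

The subfields of F_{p^n} are exactly the fields F_{p^d} for d | n (each is the fixed field of the unique index-d subgroup of Gal(F_{p^n}/F_p) ≅ Z/nZ). The divisors of n = 5 are {1, 5}, giving 2 subfields: F_{79^1}, F_{79^5}.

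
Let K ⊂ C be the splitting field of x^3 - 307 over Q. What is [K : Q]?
[K : Q] = 6

The roots of x^3 - 307 are ∛307, ω∛307, ω^2∛307 where ω = e^(2πi/3) is a primitive cube root of unity, so K = Q(∛307, ω). Now [Q(∛307):Q] = 3 (since 307 is not a perfect cube, x^3 - 307 is irreducible) and [Q(ω):Q] = 2. Both 2 and 3 divide [K:Q], and [K:Q] ≤ 3·2 = 6, so [K:Q] = 6. (Equivalently: Q(∛307) ⊂ R but ω ∉ R, so [K : Q(∛307)] = 2.)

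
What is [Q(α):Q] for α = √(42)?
[Q(α):Q] = 2

[Q(α):Q] equals the degree of the minimal polynomial of α. Here α^2 = 42 and x^2 - 42 is irreducible (d = 42 is squarefree, ≠ 1, hence not a square), so deg(m_α) = 2. Thus [Q(α):Q] = 2.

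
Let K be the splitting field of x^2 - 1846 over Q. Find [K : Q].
[K : Q] = 2

f(x) = x^2 - 1846 factors as (x - √1846)(x + √1846). The splitting field is K = Q(√1846). Since 1846 is squarefree and > 1, it is not a perfect square, so x^2 - 1846 is irreducible over Q and [Q(√1846) : Q] = 2. Hence [K : Q] = 2.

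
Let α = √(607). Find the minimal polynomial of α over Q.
m_α(x) = x^2 - 607

α satisfies α^2 - 607 = 0, so x^2 - 607 annihilates α. Since d = 607 is squarefree and ≠ 1, it is not a perfect square in Q, so x^2 - 607 has no rational root and is therefore irreducible over Q (a degree-2 polynomial over a field is irreducible iff it has no root). Hence m_α(x) = x^2 - 607.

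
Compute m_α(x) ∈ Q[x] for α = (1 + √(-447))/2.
m_α(x) = x^2 - x + 112

From 2α - 1 = √(-447), squaring gives (2α - 1)^2 = -447, i.e. 4α^2 - 4α + 1 = -447, so α^2 - α + (1 + 447)/4 = 0. Since -447 ≡ 1 (mod 4), (1 + 447)/4 = 112 ∈ Z. The polynomial x^2 - x + 112 has discriminant 1 - 4·(112) = -447, which is not a perfect square in Q (d = -447 is squarefree and ≠ 1), so x^2 - x + 112 is irreducible over Q. It is the minimal polynomial of α.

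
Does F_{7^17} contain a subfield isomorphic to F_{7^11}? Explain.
No: F_{7^11} is not a subfield of F_{7^17}

F_{p^m} embeds in F_{p^n} iff m | n. Here 11 ∤ 17 (since 17 = 1·11 + 6 with remainder 6 ≠ 0), so F_{7^11} is not a subfield of F_{7^17}. Equivalently: if it were, the tower law would give 11 = [F_{7^11}:F_7] dividing [F_{7^17}:F_7] = 17, contradiction.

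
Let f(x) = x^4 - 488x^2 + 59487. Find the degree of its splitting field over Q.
[K : Q] = 4

Solving the quadratic in x^2: x^2 = (488 ± √(488^2 - 4·59487))/2 = (488 ± √196)/2 = (488 ± 14)/2, giving x^2 = 237 or x^2 = 251. So f(x) = (x^2 - 237)(x^2 - 251) and the roots of f are ±√237, ±√251. Hence the splitting field is K = Q(√237, √251). Since 237 and 251 are distinct squarefree integers > 1, their product 59487 is not a perfect square, so √251 ∉ Q(√237). By the tower law [K:Q] = [Q(√237,√251):Q(√237)] · [Q(√237):Q] = 2 · 2 = 4.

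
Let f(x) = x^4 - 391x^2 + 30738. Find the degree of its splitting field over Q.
[K : Q] = 4

Solving the quadratic in x^2: x^2 = (391 ± √(391^2 - 4·30738))/2 = (391 ± √29929)/2 = (391 ± 173)/2, giving x^2 = 109 or x^2 = 282. So f(x) = (x^2 - 109)(x^2 - 282) and the roots of f are ±√109, ±√282. Hence the splitting field is K = Q(√109, √282). Since 109 and 282 are distinct squarefree integers > 1, their product 30738 is not a perfect square, so √282 ∉ Q(√109). By the tower law [K:Q] = [Q(√109,√282):Q(√109)] · [Q(√109):Q] = 2 · 2 = 4.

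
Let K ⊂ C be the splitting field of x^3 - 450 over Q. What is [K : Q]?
[K : Q] = 6

The roots of x^3 - 450 are ∛450, ω∛450, ω^2∛450 where ω = e^(2πi/3) is a primitive cube root of unity, so K = Q(∛450, ω). Now [Q(∛450):Q] = 3 (since 450 is not a perfect cube, x^3 - 450 is irreducible) and [Q(ω):Q] = 2. Both 2 and 3 divide [K:Q], and [K:Q] ≤ 3·2 = 6, so [K:Q] = 6. (Equivalently: Q(∛450) ⊂ R but ω ∉ R, so [K : Q(∛450)] = 2.)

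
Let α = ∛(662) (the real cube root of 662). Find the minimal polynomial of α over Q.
m_α(x) = x^3 - 662

α satisfies α^3 = 662, so x^3 - 662 annihilates α. By the rational root test, a rational root p/q (in lowest terms) of x^3 - 662 would satisfy p^3 = 662 q^3, forcing q = 1 and p^3 = 662; but 662 is not a perfect cube, contradiction. A monic cubic over Q with no rational root is irreducible (any nontrivial factorization would include a linear factor). Hence x^3 - 662 is the minimal polynomial of α, and in particular [Q(α):Q] = 3.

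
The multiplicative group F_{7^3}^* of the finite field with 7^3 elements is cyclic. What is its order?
|F_{7^3}^*| = 342

F_{7^3} has 7^3 = 343 elements; its multiplicative group consists of all nonzero elements, so |F_{7^3}^*| = 343 - 1 = 342. (It is cyclic since any finite subgroup of the multiplicative group of a field is cyclic.)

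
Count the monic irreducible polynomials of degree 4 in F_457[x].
There are 10904423988 monic irreducible polynomials of degree 4 over F_457

Each element of F_{457^4} that lies in no proper subfield is a root of exactly one monic irreducible of degree 4 over F_457, and each such polynomial has 4 distinct roots in F_{457^4}. By Möbius inversion the count is N_457(4) = (1/4) Σ_{d|4} μ(4/d) · 457^d = (1/4)(μ(4)·457^1 + μ(2)·457^2 + μ(1)·457^4) = 43617695952/4 = 10904423988.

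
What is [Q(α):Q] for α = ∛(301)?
[Q(α):Q] = 3

The minimal polynomial of α is x^3 - 301, irreducible over Q since 301 is not a perfect cube (so x^3 - 301 has no rational root). Hence [Q(α):Q] = deg(m_α) = 3.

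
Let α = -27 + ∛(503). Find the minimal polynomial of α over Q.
m_α(x) = x^3 + 81x^2 + 2187x + 19180

Set β = α + 27 = ∛(503), so β^3 = 503. Then (α + 27)^3 - 503 = 0, i.e. α is a root of g(x) = (x + 27)^3 - 503 = x^3 + 81x^2 + 2187x + 19180. Since g(x) = h(x + 27) where h(x) = x^3 - 503, and h is irreducible over Q (because 503 is not a perfect cube, so h has no rational root, and a monic cubic with no rational root is irreducible), g is also irreducible (irreducibility is preserved under the substitution x → x + 27). Hence m_α(x) = x^3 + 81x^2 + 2187x + 19180.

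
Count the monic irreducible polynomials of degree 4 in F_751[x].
There are 79524141000 monic irreducible polynomials of degree 4 over F_751

Each element of F_{751^4} that lies in no proper subfield is a root of exactly one monic irreducible of degree 4 over F_751, and each such polynomial has 4 distinct roots in F_{751^4}. By Möbius inversion the count is N_751(4) = (1/4) Σ_{d|4} μ(4/d) · 751^d = (1/4)(μ(4)·751^1 + μ(2)·751^2 + μ(1)·751^4) = 318096564000/4 = 79524141000.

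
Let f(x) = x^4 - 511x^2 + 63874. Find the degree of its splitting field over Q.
[K : Q] = 4

Solving the quadratic in x^2: x^2 = (511 ± √(511^2 - 4·63874))/2 = (511 ± √5625)/2 = (511 ± 75)/2, giving x^2 = 293 or x^2 = 218. So f(x) = (x^2 - 293)(x^2 - 218) and the roots of f are ±√293, ±√218. Hence the splitting field is K = Q(√293, √218). Since 293 and 218 are distinct squarefree integers > 1, their product 63874 is not a perfect square, so √218 ∉ Q(√293). By the tower law [K:Q] = [Q(√293,√218):Q(√293)] · [Q(√293):Q] = 2 · 2 = 4.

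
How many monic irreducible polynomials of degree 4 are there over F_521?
There are 18419986260 monic irreducible polynomials of degree 4 over F_521

Each element of F_{521^4} that lies in no proper subfield is a root of exactly one monic irreducible of degree 4 over F_521, and each such polynomial has 4 distinct roots in F_{521^4}. By Möbius inversion the count is N_521(4) = (1/4) Σ_{d|4} μ(4/d) · 521^d = (1/4)(μ(4)·521^1 + μ(2)·521^2 + μ(1)·521^4) = 73679945040/4 = 18419986260.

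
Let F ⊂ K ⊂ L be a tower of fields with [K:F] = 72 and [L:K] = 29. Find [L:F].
[L:F] = 2088

The tower law says that for any tower of field extensions F ⊂ K ⊂ L with finite degrees, [L:F] = [L:K] · [K:F]. Here this gives [L:F] = 29 · 72 = 2088.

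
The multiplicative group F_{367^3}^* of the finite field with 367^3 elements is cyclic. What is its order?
|F_{367^3}^*| = 49430862

F_{367^3} has 367^3 = 49430863 elements; its multiplicative group consists of all nonzero elements, so |F_{367^3}^*| = 49430863 - 1 = 49430862. (It is cyclic since any finite subgroup of the multiplicative group of a field is cyclic.)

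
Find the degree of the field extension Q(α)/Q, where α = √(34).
[Q(α):Q] = 2

[Q(α):Q] equals the degree of the minimal polynomial of α. Here α^2 = 34 and x^2 - 34 is irreducible (d = 34 is squarefree, ≠ 1, hence not a square), so deg(m_α) = 2. Thus [Q(α):Q] = 2.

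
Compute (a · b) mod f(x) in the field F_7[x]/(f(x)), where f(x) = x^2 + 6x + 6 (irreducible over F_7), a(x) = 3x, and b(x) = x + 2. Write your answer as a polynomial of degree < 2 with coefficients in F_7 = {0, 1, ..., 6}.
a · b ≡ 2x + 3 (mod f(x))

Multiply in F_7[x]: a(x)·b(x) = (3x)·(x + 2) = 3x^2 + 6x. This has degree ≥ 2, so divide by f(x) over F_7: 3x^2 + 6x = (3)·(x^2 + 6x + 6) + (2x + 3). Hence a·b ≡ 2x + 3 (mod f). (F_7[x]/(f) is a field with 7^2 = 49 elements since f is irreducible of degree 2.)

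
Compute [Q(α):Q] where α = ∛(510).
[Q(α):Q] = 3

The minimal polynomial of α is x^3 - 510, irreducible over Q since 510 is not a perfect cube (so x^3 - 510 has no rational root). Hence [Q(α):Q] = deg(m_α) = 3.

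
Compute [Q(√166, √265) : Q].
[Q(√166, √265) : Q] = 4

[Q(√166):Q] = 2 (min poly x^2 - 166, irreducible since 166 is squarefree > 1). For the top step, suppose √265 ∈ Q(√166), say √265 = c + d√166 with c, d ∈ Q. Squaring: 265 = c^2 + 166d^2 + 2cd√166. Since √166 ∉ Q this forces 2cd = 0. If d = 0 then √265 = c ∈ Q, contradicting 265 squarefree > 1. If c = 0 then 265 = 166d^2, so 166·265 = (166d)^2 is a perfect square in Q — but 166·265 = 43990 is not a perfect square (since 166 and 265 are distinct squarefree integers). Contradiction. Hence √265 ∉ Q(√166), so x^2 - 265 stays irreducible over Q(√166) and [Q(√166, √265) : Q(√166)] = 2. By the tower law, [Q(√166, √265) : Q] = 2 · 2 = 4.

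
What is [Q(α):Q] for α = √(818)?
[Q(α):Q] = 2

[Q(α):Q] equals the degree of the minimal polynomial of α. Here α^2 = 818 and x^2 - 818 is irreducible (d = 818 is squarefree, ≠ 1, hence not a square), so deg(m_α) = 2. Thus [Q(α):Q] = 2.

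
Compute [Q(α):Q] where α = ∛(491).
[Q(α):Q] = 3

The minimal polynomial of α is x^3 - 491, irreducible over Q since 491 is not a perfect cube (so x^3 - 491 has no rational root). Hence [Q(α):Q] = deg(m_α) = 3.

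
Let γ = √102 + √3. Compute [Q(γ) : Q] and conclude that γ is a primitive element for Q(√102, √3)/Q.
[Q(γ) : Q] = 4 (equivalently, Q(γ) = Q(√102, √3))

Obviously Q(γ) ⊆ Q(√102, √3), and [Q(√102, √3):Q] = 4 (since 102, 3 are distinct squarefree integers > 1 with 306 not a perfect square). To show equality we compute the minimal polynomial of γ. From γ = √102 + √3: γ^2 = 102 + 2√(306) + 3 = 105 + 2√(306), so γ^2 - 105 = 2√(306); squaring, (γ^2 - 105)^2 = 4·306, i.e. γ^4 - 210γ^2 + 11025 - 1224 = 0, i.e. γ^4 - 210γ^2 + 9801 = 0. So γ is a root of x^4 - 210x^2 + 9801. This polynomial is irreducible over Q: it has no rational root (each ±√102 ± √3 is irrational), and any factorization into two quadratics over Q would force √(306) ∈ Q (pairing opposite roots) or √102, √3 ∈ Q (other pairings), all impossible. Hence [Q(γ):Q] = 4 = [Q(√102, √3):Q], so Q(γ) = Q(√102, √3).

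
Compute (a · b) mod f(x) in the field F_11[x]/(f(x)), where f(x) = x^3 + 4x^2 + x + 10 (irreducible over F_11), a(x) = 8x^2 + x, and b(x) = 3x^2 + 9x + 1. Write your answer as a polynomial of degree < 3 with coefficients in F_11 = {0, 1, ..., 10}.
a · b ≡ 2x + 1 (mod f(x))

Multiply in F_11[x]: a(x)·b(x) = (8x^2 + x)·(3x^2 + 9x + 1) = 2x^4 + 9x^3 + 6x^2 + x. This has degree ≥ 3, so divide by f(x) over F_11: 2x^4 + 9x^3 + 6x^2 + x = (2x + 1)·(x^3 + 4x^2 + x + 10) + (2x + 1). Hence a·b ≡ 2x + 1 (mod f). (F_11[x]/(f) is a field with 11^3 = 1331 elements since f is irreducible of degree 3.)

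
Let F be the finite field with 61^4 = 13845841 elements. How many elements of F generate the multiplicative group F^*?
There are φ(13845840) = 3571200 primitive elements

F_q^* is cyclic of order q - 1 = 13845840. A cyclic group of order m has exactly φ(m) generators. Here m = 13845840 = 2^4 · 3 · 5 · 31 · 1861, so the number of primitive elements is φ(13845840) = 3571200.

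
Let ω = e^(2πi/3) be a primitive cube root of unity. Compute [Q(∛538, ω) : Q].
[Q(∛538, ω) : Q] = 6

[Q(∛538):Q] = 3 (min poly x^3 - 538, irreducible since 538 is not a perfect cube). [Q(ω):Q] = 2 (min poly x^2 + x + 1). Since Q(∛538) ⊂ R and ω ∉ R, we have ω ∉ Q(∛538), so x^2 + x + 1 remains irreducible over Q(∛538) and [Q(∛538, ω) : Q(∛538)] = 2. By the tower law, [Q(∛538, ω) : Q] = 3 · 2 = 6. (In fact Q(∛538, ω) is the splitting field of x^3 - 538 over Q.)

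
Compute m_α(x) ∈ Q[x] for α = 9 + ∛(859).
m_α(x) = x^3 - 27x^2 + 243x - 1588

Set β = α - 9 = ∛(859), so β^3 = 859. Then (α - 9)^3 - 859 = 0, i.e. α is a root of g(x) = (x - 9)^3 - 859 = x^3 - 27x^2 + 243x - 1588. Since g(x) = h(x - 9) where h(x) = x^3 - 859, and h is irreducible over Q (because 859 is not a perfect cube, so h has no rational root, and a monic cubic with no rational root is irreducible), g is also irreducible (irreducibility is preserved under the substitution x → x - 9). Hence m_α(x) = x^3 - 27x^2 + 243x - 1588.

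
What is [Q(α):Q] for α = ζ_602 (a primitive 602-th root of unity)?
[Q(α):Q] = 252

The minimal polynomial of ζ_602 over Q is the 602-th cyclotomic polynomial Φ_602(x), which is irreducible over Q and has degree φ(602) = 252. Hence [Q(α):Q] = φ(602) = 252.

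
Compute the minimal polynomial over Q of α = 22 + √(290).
m_α(x) = x^2 - 44x + 194

From α - 22 = √(290), squaring gives (α - 22)^2 = 290, i.e. α^2 - 44α + 484 = 290, so α^2 - 44α + 194 = 0. The discriminant of x^2 - 44x + 194 is (-44)^2 - 4·(194) = 1936 - 776 = 1160, and 4·(290) is not a perfect square in Q since 290 is squarefree and ≠ 1. Hence x^2 - 44x + 194 is irreducible over Q and is the minimal polynomial of α.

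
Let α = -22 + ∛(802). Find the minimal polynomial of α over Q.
m_α(x) = x^3 + 66x^2 + 1452x + 9846

Set β = α + 22 = ∛(802), so β^3 = 802. Then (α + 22)^3 - 802 = 0, i.e. α is a root of g(x) = (x + 22)^3 - 802 = x^3 + 66x^2 + 1452x + 9846. Since g(x) = h(x + 22) where h(x) = x^3 - 802, and h is irreducible over Q (because 802 is not a perfect cube, so h has no rational root, and a monic cubic with no rational root is irreducible), g is also irreducible (irreducibility is preserved under the substitution x → x + 22). Hence m_α(x) = x^3 + 66x^2 + 1452x + 9846.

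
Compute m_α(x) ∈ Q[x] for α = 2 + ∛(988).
m_α(x) = x^3 - 6x^2 + 12x - 996

Set β = α - 2 = ∛(988), so β^3 = 988. Then (α - 2)^3 - 988 = 0, i.e. α is a root of g(x) = (x - 2)^3 - 988 = x^3 - 6x^2 + 12x - 996. Since g(x) = h(x - 2) where h(x) = x^3 - 988, and h is irreducible over Q (because 988 is not a perfect cube, so h has no rational root, and a monic cubic with no rational root is irreducible), g is also irreducible (irreducibility is preserved under the substitution x → x - 2). Hence m_α(x) = x^3 - 6x^2 + 12x - 996.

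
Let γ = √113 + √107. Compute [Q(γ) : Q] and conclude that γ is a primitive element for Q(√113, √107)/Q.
[Q(γ) : Q] = 4 (equivalently, Q(γ) = Q(√113, √107))

Obviously Q(γ) ⊆ Q(√113, √107), and [Q(√113, √107):Q] = 4 (since 113, 107 are distinct squarefree integers > 1 with 12091 not a perfect square). To show equality we compute the minimal polynomial of γ. From γ = √113 + √107: γ^2 = 113 + 2√(12091) + 107 = 220 + 2√(12091), so γ^2 - 220 = 2√(12091); squaring, (γ^2 - 220)^2 = 4·12091, i.e. γ^4 - 440γ^2 + 48400 - 48364 = 0, i.e. γ^4 - 440γ^2 + 36 = 0. So γ is a root of x^4 - 440x^2 + 36. This polynomial is irreducible over Q: it has no rational root (each ±√113 ± √107 is irrational), and any factorization into two quadratics over Q would force √(12091) ∈ Q (pairing opposite roots) or √113, √107 ∈ Q (other pairings), all impossible. Hence [Q(γ):Q] = 4 = [Q(√113, √107):Q], so Q(γ) = Q(√113, √107).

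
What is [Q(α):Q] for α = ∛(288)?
[Q(α):Q] = 3

The minimal polynomial of α is x^3 - 288, irreducible over Q since 288 is not a perfect cube (so x^3 - 288 has no rational root). Hence [Q(α):Q] = deg(m_α) = 3.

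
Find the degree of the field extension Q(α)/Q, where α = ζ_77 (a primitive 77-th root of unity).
[Q(α):Q] = 60

The minimal polynomial of ζ_77 over Q is the 77-th cyclotomic polynomial Φ_77(x), which is irreducible over Q and has degree φ(77) = 60. Hence [Q(α):Q] = φ(77) = 60.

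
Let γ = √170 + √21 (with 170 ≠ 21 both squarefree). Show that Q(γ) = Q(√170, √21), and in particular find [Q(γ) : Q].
[Q(γ) : Q] = 4 (equivalently, Q(γ) = Q(√170, √21))

Obviously Q(γ) ⊆ Q(√170, √21), and [Q(√170, √21):Q] = 4 (since 170, 21 are distinct squarefree integers > 1 with 3570 not a perfect square). To show equality we compute the minimal polynomial of γ. From γ = √170 + √21: γ^2 = 170 + 2√(3570) + 21 = 191 + 2√(3570), so γ^2 - 191 = 2√(3570); squaring, (γ^2 - 191)^2 = 4·3570, i.e. γ^4 - 382γ^2 + 36481 - 14280 = 0, i.e. γ^4 - 382γ^2 + 22201 = 0. So γ is a root of x^4 - 382x^2 + 22201. This polynomial is irreducible over Q: it has no rational root (each ±√170 ± √21 is irrational), and any factorization into two quadratics over Q would force √(3570) ∈ Q (pairing opposite roots) or √170, √21 ∈ Q (other pairings), all impossible. Hence [Q(γ):Q] = 4 = [Q(√170, √21):Q], so Q(γ) = Q(√170, √21).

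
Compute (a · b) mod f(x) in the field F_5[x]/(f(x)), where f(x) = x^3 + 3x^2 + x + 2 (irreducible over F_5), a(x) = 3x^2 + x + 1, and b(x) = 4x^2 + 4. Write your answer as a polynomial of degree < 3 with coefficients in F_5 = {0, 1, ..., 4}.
a · b ≡ 2x + 3 (mod f(x))

Multiply in F_5[x]: a(x)·b(x) = (3x^2 + x + 1)·(4x^2 + 4) = 2x^4 + 4x^3 + x^2 + 4x + 4. This has degree ≥ 3, so divide by f(x) over F_5: 2x^4 + 4x^3 + x^2 + 4x + 4 = (2x + 3)·(x^3 + 3x^2 + x + 2) + (2x + 3). Hence a·b ≡ 2x + 3 (mod f). (F_5[x]/(f) is a field with 5^3 = 125 elements since f is irreducible of degree 3.)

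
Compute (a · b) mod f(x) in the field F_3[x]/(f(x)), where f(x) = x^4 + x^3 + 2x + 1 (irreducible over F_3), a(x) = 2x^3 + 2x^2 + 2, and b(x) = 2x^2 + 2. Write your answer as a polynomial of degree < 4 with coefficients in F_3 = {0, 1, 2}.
a · b ≡ x^3 + 2x + 1 (mod f(x))

Multiply in F_3[x]: a(x)·b(x) = (2x^3 + 2x^2 + 2)·(2x^2 + 2) = x^5 + x^4 + x^3 + 2x^2 + 1. This has degree ≥ 4, so divide by f(x) over F_3: x^5 + x^4 + x^3 + 2x^2 + 1 = (x)·(x^4 + x^3 + 2x + 1) + (x^3 + 2x + 1). Hence a·b ≡ x^3 + 2x + 1 (mod f). (F_3[x]/(f) is a field with 3^4 = 81 elements since f is irreducible of degree 4.)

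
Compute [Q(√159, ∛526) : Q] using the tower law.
[Q(√159, ∛526) : Q] = 6

Let L = Q(√159, ∛526). Since Q(√159) ⊂ L and [Q(√159):Q] = 2, the tower law gives 2 | [L:Q]. Likewise Q(∛526) ⊂ L with [Q(∛526):Q] = 3 (because 526 is not a perfect cube), so 3 | [L:Q]. As gcd(2,3) = 1, [L:Q] is divisible by 6. Conversely L is generated over Q by √159 and ∛526, so [L:Q] ≤ 2·3 = 6. Therefore [Q(√159, ∛526) : Q] = 6.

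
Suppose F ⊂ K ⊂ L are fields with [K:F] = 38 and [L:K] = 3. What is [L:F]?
[L:F] = 114

The tower law says that for any tower of field extensions F ⊂ K ⊂ L with finite degrees, [L:F] = [L:K] · [K:F]. Here this gives [L:F] = 3 · 38 = 114.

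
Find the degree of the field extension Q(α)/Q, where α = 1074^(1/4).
[Q(α):Q] = 4

α is a root of x^4 - 1074. By Eisenstein's criterion at the prime p = 2 (which divides the constant term 1074 but p^2 = 4 does not, since 1074 is squarefree), x^4 - 1074 is irreducible over Q. Hence [Q(α):Q] = 4.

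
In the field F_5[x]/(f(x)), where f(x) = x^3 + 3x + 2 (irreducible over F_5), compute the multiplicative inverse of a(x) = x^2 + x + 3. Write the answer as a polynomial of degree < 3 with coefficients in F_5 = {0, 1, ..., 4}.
a(x)^(-1) ≡ 2x^2 (mod f(x))

Since f is irreducible over F_5, F_5[x]/(f) is a field and a(x) ≠ 0 has an inverse. Apply the extended Euclidean algorithm to f(x) and a(x) in F_5[x]: f(x) = (x + 4)·a(x) + (x);  a(x) = (x + 1)·(x) + (3). The last nonzero remainder is the constant 3 = gcd(f, a) in F_5. Back-substituting through the division chain expresses 3 = s(x)·a(x) + t(x)·f(x) with s(x) ≡ x^2 (mod f), so (x^2)·a(x) ≡ 3 (mod f). Multiplying by 3^(-1) ≡ 2 in F_5 gives a(x)^(-1) ≡ 2·(x^2) ≡ 2x^2 (mod f). Check: (x^2 + x + 3)·(2x^2) = 2x^4 + 2x^3 + x^2 ≡ 1 (mod x^3 + 3x + 2).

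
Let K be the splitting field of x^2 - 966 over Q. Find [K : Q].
[K : Q] = 2

f(x) = x^2 - 966 factors as (x - √966)(x + √966). The splitting field is K = Q(√966). Since 966 is squarefree and > 1, it is not a perfect square, so x^2 - 966 is irreducible over Q and [Q(√966) : Q] = 2. Hence [K : Q] = 2.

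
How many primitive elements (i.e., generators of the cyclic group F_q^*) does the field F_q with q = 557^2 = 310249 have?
There are φ(310248) = 99360 primitive elements

F_q^* is cyclic of order q - 1 = 310248. A cyclic group of order m has exactly φ(m) generators. Here m = 310248 = 2^3 · 3^2 · 31 · 139, so the number of primitive elements is φ(310248) = 99360.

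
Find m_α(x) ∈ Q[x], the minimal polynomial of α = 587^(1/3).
m_α(x) = x^3 - 587

α satisfies α^3 = 587, so x^3 - 587 annihilates α. By the rational root test, a rational root p/q (in lowest terms) of x^3 - 587 would satisfy p^3 = 587 q^3, forcing q = 1 and p^3 = 587; but 587 is not a perfect cube, contradiction. A monic cubic over Q with no rational root is irreducible (any nontrivial factorization would include a linear factor). Hence x^3 - 587 is the minimal polynomial of α, and in particular [Q(α):Q] = 3.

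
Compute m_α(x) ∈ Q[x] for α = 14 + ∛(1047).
m_α(x) = x^3 - 42x^2 + 588x - 3791

Set β = α - 14 = ∛(1047), so β^3 = 1047. Then (α - 14)^3 - 1047 = 0, i.e. α is a root of g(x) = (x - 14)^3 - 1047 = x^3 - 42x^2 + 588x - 3791. Since g(x) = h(x - 14) where h(x) = x^3 - 1047, and h is irreducible over Q (because 1047 is not a perfect cube, so h has no rational root, and a monic cubic with no rational root is irreducible), g is also irreducible (irreducibility is preserved under the substitution x → x - 14). Hence m_α(x) = x^3 - 42x^2 + 588x - 3791.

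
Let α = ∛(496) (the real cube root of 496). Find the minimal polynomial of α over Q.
m_α(x) = x^3 - 496

α satisfies α^3 = 496, so x^3 - 496 annihilates α. By the rational root test, a rational root p/q (in lowest terms) of x^3 - 496 would satisfy p^3 = 496 q^3, forcing q = 1 and p^3 = 496; but 496 is not a perfect cube, contradiction. A monic cubic over Q with no rational root is irreducible (any nontrivial factorization would include a linear factor). Hence x^3 - 496 is the minimal polynomial of α, and in particular [Q(α):Q] = 3.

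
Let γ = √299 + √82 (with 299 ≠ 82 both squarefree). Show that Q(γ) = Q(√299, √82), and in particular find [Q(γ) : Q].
[Q(γ) : Q] = 4 (equivalently, Q(γ) = Q(√299, √82))

Obviously Q(γ) ⊆ Q(√299, √82), and [Q(√299, √82):Q] = 4 (since 299, 82 are distinct squarefree integers > 1 with 24518 not a perfect square). To show equality we compute the minimal polynomial of γ. From γ = √299 + √82: γ^2 = 299 + 2√(24518) + 82 = 381 + 2√(24518), so γ^2 - 381 = 2√(24518); squaring, (γ^2 - 381)^2 = 4·24518, i.e. γ^4 - 762γ^2 + 145161 - 98072 = 0, i.e. γ^4 - 762γ^2 + 47089 = 0. So γ is a root of x^4 - 762x^2 + 47089. This polynomial is irreducible over Q: it has no rational root (each ±√299 ± √82 is irrational), and any factorization into two quadratics over Q would force √(24518) ∈ Q (pairing opposite roots) or √299, √82 ∈ Q (other pairings), all impossible. Hence [Q(γ):Q] = 4 = [Q(√299, √82):Q], so Q(γ) = Q(√299, √82).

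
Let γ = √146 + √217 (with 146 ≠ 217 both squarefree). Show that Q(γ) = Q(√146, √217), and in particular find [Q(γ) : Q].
[Q(γ) : Q] = 4 (equivalently, Q(γ) = Q(√146, √217))

Obviously Q(γ) ⊆ Q(√146, √217), and [Q(√146, √217):Q] = 4 (since 146, 217 are distinct squarefree integers > 1 with 31682 not a perfect square). To show equality we compute the minimal polynomial of γ. From γ = √146 + √217: γ^2 = 146 + 2√(31682) + 217 = 363 + 2√(31682), so γ^2 - 363 = 2√(31682); squaring, (γ^2 - 363)^2 = 4·31682, i.e. γ^4 - 726γ^2 + 131769 - 126728 = 0, i.e. γ^4 - 726γ^2 + 5041 = 0. So γ is a root of x^4 - 726x^2 + 5041. This polynomial is irreducible over Q: it has no rational root (each ±√146 ± √217 is irrational), and any factorization into two quadratics over Q would force √(31682) ∈ Q (pairing opposite roots) or √146, √217 ∈ Q (other pairings), all impossible. Hence [Q(γ):Q] = 4 = [Q(√146, √217):Q], so Q(γ) = Q(√146, √217).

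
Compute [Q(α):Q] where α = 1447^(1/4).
[Q(α):Q] = 4

α is a root of x^4 - 1447. By Eisenstein's criterion at the prime p = 1447 (which divides the constant term 1447 but p^2 = 2093809 does not, since 1447 is squarefree), x^4 - 1447 is irreducible over Q. Hence [Q(α):Q] = 4.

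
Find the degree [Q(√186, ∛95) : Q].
[Q(√186, ∛95) : Q] = 6

Let L = Q(√186, ∛95). Since Q(√186) ⊂ L and [Q(√186):Q] = 2, the tower law gives 2 | [L:Q]. Likewise Q(∛95) ⊂ L with [Q(∛95):Q] = 3 (because 95 is not a perfect cube), so 3 | [L:Q]. As gcd(2,3) = 1, [L:Q] is divisible by 6. Conversely L is generated over Q by √186 and ∛95, so [L:Q] ≤ 2·3 = 6. Therefore [Q(√186, ∛95) : Q] = 6.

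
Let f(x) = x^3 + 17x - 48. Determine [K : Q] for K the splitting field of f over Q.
[K : Q] = 6

By the rational root test, any rational root of the monic integer polynomial f(x) = x^3 + 17x - 48 must be an integer dividing the constant term -48, i.e. one of ±{1, 2, 3, 4, 6, 8, 12, 16, 24, 48}. Evaluating: f(1) = -30, f(-1) = -66, f(2) = -6, f(-2) = -90, f(3) = 30, f(-3) = -126, f(4) = 84, f(-4) = -180, f(6) = 270, f(-6) = -366, f(8) = 600, f(-8) = -696, f(12) = 1884, f(-12) = -1980, f(16) = 4320, f(-16) = -4416, f(24) = 14184, f(-24) = -14280, f(48) = 111360, f(-48) = -111456; none is 0, so f has no rational root and is therefore irreducible over Q (a cubic with no linear factor over a field is irreducible). For an irreducible cubic, the Galois group is A_3 or S_3 according as the discriminant disc(f) = -4a^3 - 27b^2 = -4·(17)^3 - 27·(-48)^2 = -81860 is or is not a square in Q. Here disc(f) = -81860 is not a perfect square in Q, so the Galois group of f over Q is not contained in A_3 and must be all of S_3. The splitting field has degree |S_3| = 6 over Q, so [K : Q] = 6.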